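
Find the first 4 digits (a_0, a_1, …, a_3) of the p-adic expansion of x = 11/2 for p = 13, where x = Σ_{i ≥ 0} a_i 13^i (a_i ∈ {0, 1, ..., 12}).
(a_0, …, a_3) = (12, 6, 6, 6)

v_13(11/2) = 0 (numerator and denominator both coprime to 13), so x ∈ ℤ_13^×. Compute digits iteratively via a_i = x_i mod 13, x_{i+1} = (x_i − a_i)/13, with x_0 = x:
  x_0 = 11/2;  a_0 = 12;  x_1 = (x_0 − 12)/13 = -1/2
  x_1 = -1/2;  a_1 = 6;  x_2 = (x_1 − 6)/13 = -1/2
  x_2 = -1/2;  a_2 = 6;  x_3 = (x_2 − 6)/13 = -1/2
  x_3 = -1/2;  a_3 = 6;  x_4 = (x_3 − 6)/13 = -1/2
Digits: (12, 6, 6, 6).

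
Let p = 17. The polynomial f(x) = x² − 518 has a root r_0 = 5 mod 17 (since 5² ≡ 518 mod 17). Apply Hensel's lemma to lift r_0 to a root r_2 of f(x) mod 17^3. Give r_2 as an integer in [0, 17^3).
r_2 = 3609 (mod 4913)

Hensel's recurrence: r_{i+1} = r_i − f(r_i)·(f′(r_i))^{-1} mod 17^{i+2}, with f′(x) = 2x. Iterate:
  r_0 = 5 (mod 17)
  r_1 = 141 (mod 289)
  r_2 = 3609 (mod 4913)
Final: r_2 = 3609, and one checks f(r_2) ≡ 0 mod 17^3.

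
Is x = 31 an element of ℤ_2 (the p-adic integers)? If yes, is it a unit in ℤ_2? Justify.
x ∈ ℤ_2^× (unit); v_2(x) = 0

ℤ_2 = {x ∈ ℚ_2 : v_2(x) ≥ 0} and ℤ_2^× = {x ∈ ℤ_2 : v_2(x) = 0}. Here v_2(31) = v_2(num) − v_2(den) = 0; compare against these criteria.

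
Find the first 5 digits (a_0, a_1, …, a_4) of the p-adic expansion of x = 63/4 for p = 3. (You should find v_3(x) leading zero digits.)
(a_0, …, a_4) = (0, 0, 1, 1, 2)

v_3(63/4) = 2, so a_0 = ... = a_1 = 0. Factor out: x = 3^2 · u with u = 7/4 a unit in ℤ_3. Expand u iteratively via a_{v+i} = u_i mod 3, u_{i+1} = (u_i − a_{v+i})/3:
  u_0 = 7/4;  a_2 = 1;  u_1 = (u_0 − 1)/3 = 1/4
  u_1 = 1/4;  a_3 = 1;  u_2 = (u_1 − 1)/3 = -1/4
  u_2 = -1/4;  a_4 = 2;  u_3 = (u_2 − 2)/3 = -3/4
Digits: (0, 0, 1, 1, 2).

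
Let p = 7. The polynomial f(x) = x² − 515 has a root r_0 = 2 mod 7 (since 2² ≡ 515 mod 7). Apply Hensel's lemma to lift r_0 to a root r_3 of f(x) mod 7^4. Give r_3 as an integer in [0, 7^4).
r_3 = 2347 (mod 2401)

Hensel's recurrence: r_{i+1} = r_i − f(r_i)·(f′(r_i))^{-1} mod 7^{i+2}, with f′(x) = 2x. Iterate:
  r_0 = 2 (mod 7)
  r_1 = 44 (mod 49)
  r_2 = 289 (mod 343)
  r_3 = 2347 (mod 2401)
Final: r_3 = 2347, and one checks f(r_3) ≡ 0 mod 7^4.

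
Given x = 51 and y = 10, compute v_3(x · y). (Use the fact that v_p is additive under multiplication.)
v_3(510) = 1

v_p(x) = 1 (factor: 51 = 3^1 · 17); v_p(y) = 0 (factor: 10 = 3^0 · 10). Additivity: v_p(xy) = v_p(x) + v_p(y) = 1 + 0 = 1. (Direct check: xy = 510 = 3^1 · (170).)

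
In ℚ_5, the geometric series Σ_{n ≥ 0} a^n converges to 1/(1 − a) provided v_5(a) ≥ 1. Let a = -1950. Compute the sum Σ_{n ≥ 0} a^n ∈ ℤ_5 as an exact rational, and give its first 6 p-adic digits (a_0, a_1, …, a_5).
Σ a^n = 1/(1 − a) = 1/1951;  first 6 digits = (1, 0, 2, 4, 0, 1)

v_5(a) = 2 ≥ 1, so the series converges in ℤ_5 to 1/(1 − a) = 1/(1 − (-1950)) = 1/1951. Expand this rational in ℤ_5: compute digits iteratively via d_i = x_i mod 5, x_{i+1} = (x_i − d_i)/5. The first 6 digits are (1, 0, 2, 4, 0, 1).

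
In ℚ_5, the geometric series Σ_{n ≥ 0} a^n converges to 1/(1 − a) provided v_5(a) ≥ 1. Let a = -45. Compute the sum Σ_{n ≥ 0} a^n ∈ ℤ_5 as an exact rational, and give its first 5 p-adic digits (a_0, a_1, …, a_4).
Σ a^n = 1/(1 − a) = 1/46;  first 5 digits = (1, 1, 4, 1, 3)

v_5(a) = 1 ≥ 1, so the series converges in ℤ_5 to 1/(1 − a) = 1/(1 − (-45)) = 1/46. Expand this rational in ℤ_5: compute digits iteratively via d_i = x_i mod 5, x_{i+1} = (x_i − d_i)/5. The first 5 digits are (1, 1, 4, 1, 3).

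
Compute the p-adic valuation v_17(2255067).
v_17(2255067) = 4

v_17(n) is the largest exponent k such that 17^k divides n. Factor out: 2255067 = 17^4 · 27. (Sign doesn't affect v_p.) So v_17(2255067) = 4.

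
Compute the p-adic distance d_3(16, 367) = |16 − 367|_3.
d_3(16, 367) = 1/27

Step 1 — x − y = 16 − 367 = -351. Step 2 — v_3(-351) = 3 (factor: -351 = −(3^3 · 13); the sign does not affect v_p). Step 3 — |x − y|_3 = 3^{-3} = 1/27.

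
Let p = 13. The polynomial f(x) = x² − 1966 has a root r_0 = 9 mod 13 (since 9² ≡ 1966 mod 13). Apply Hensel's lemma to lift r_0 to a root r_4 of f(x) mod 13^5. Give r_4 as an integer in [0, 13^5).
r_4 = 271969 (mod 371293)

Hensel's recurrence: r_{i+1} = r_i − f(r_i)·(f′(r_i))^{-1} mod 13^{i+2}, with f′(x) = 2x. Iterate:
  r_0 = 9 (mod 13)
  r_1 = 48 (mod 169)
  r_2 = 1738 (mod 2197)
  r_3 = 14920 (mod 28561)
  r_4 = 271969 (mod 371293)
Final: r_4 = 271969, and one checks f(r_4) ≡ 0 mod 13^5.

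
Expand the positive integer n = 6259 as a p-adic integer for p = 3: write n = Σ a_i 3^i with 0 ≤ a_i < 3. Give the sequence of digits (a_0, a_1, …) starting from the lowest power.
(a_0, a_1, …) = (1, 1, 2, 0, 2, 1, 2, 2)

Repeated division by 3 gives the digits low-to-high: 6259 = 1 + 1·3^1 + 2·3^2 + 2·3^4 + 1·3^5 + 2·3^6 + 2·3^7. Digit sequence: (1, 1, 2, 0, 2, 1, 2, 2).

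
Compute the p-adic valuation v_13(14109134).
v_13(14109134) = 5

v_13(n) is the largest exponent k such that 13^k divides n. Factor out: 14109134 = 13^5 · 38. (Sign doesn't affect v_p.) So v_13(14109134) = 5.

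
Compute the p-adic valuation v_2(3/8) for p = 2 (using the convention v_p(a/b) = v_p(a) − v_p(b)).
v_2(3/8) = -3

Factor powers of 2 from the numerator and denominator of the reduced fraction: 3 = 2^0 · 3 and 8 = 2^3 · 1. Apply v_p(a/b) = v_p(a) − v_p(b): v_2(3/8) = 0 − 3 = -3.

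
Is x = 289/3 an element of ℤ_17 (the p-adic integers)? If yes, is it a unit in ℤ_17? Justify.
x ∈ ℤ_17 but not a unit; v_17(x) = 2 > 0

ℤ_17 = {x ∈ ℚ_17 : v_17(x) ≥ 0} and ℤ_17^× = {x ∈ ℤ_17 : v_17(x) = 0}. Here v_17(289/3) = v_17(num) − v_17(den) = 2; compare against these criteria.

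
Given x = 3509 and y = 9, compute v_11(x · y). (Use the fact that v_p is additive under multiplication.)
v_11(31581) = 2

v_p(x) = 2 (factor: 3509 = 11^2 · 29); v_p(y) = 0 (factor: 9 = 11^0 · 9). Additivity: v_p(xy) = v_p(x) + v_p(y) = 2 + 0 = 2. (Direct check: xy = 31581 = 11^2 · (261).)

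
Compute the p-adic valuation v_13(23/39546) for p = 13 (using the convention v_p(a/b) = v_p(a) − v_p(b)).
v_13(23/39546) = -3

Factor powers of 13 from the numerator and denominator of the reduced fraction: 23 = 13^0 · 23 and 39546 = 13^3 · 18. Apply v_p(a/b) = v_p(a) − v_p(b): v_13(23/39546) = 0 − 3 = -3.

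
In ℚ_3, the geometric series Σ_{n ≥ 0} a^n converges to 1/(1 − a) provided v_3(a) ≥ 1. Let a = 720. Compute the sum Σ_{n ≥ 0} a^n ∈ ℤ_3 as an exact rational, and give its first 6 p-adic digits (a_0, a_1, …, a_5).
Σ a^n = 1/(1 − a) = -1/719;  first 6 digits = (1, 0, 2, 2, 0, 0)

v_3(a) = 2 ≥ 1, so the series converges in ℤ_3 to 1/(1 − a) = 1/(1 − 720) = -1/719. Expand this rational in ℤ_3: compute digits iteratively via d_i = x_i mod 3, x_{i+1} = (x_i − d_i)/3. The first 6 digits are (1, 0, 2, 2, 0, 0).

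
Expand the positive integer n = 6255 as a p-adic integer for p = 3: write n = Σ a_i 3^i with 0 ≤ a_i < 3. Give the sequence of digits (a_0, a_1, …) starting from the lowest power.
(a_0, a_1, …) = (0, 0, 2, 0, 2, 1, 2, 2)

Repeated division by 3 gives the digits low-to-high: 6255 = 2·3^2 + 2·3^4 + 1·3^5 + 2·3^6 + 2·3^7. Digit sequence: (0, 0, 2, 0, 2, 1, 2, 2).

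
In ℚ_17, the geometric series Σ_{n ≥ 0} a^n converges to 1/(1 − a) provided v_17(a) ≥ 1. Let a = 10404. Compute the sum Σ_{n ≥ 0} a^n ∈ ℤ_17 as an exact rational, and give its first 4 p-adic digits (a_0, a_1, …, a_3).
Σ a^n = 1/(1 − a) = -1/10403;  first 4 digits = (1, 0, 2, 2)

v_17(a) = 2 ≥ 1, so the series converges in ℤ_17 to 1/(1 − a) = 1/(1 − 10404) = -1/10403. Expand this rational in ℤ_17: compute digits iteratively via d_i = x_i mod 17, x_{i+1} = (x_i − d_i)/17. The first 4 digits are (1, 0, 2, 2).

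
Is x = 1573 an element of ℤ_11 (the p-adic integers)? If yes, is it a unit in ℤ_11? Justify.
x ∈ ℤ_11 but not a unit; v_11(x) = 2 > 0

ℤ_11 = {x ∈ ℚ_11 : v_11(x) ≥ 0} and ℤ_11^× = {x ∈ ℤ_11 : v_11(x) = 0}. Here v_11(1573) = v_11(num) − v_11(den) = 2; compare against these criteria.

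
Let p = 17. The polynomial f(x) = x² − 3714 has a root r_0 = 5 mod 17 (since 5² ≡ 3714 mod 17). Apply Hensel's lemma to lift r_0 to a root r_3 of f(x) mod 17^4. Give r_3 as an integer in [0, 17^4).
r_3 = 46296 (mod 83521)

Hensel's recurrence: r_{i+1} = r_i − f(r_i)·(f′(r_i))^{-1} mod 17^{i+2}, with f′(x) = 2x. Iterate:
  r_0 = 5 (mod 17)
  r_1 = 56 (mod 289)
  r_2 = 2079 (mod 4913)
  r_3 = 46296 (mod 83521)
Final: r_3 = 46296, and one checks f(r_3) ≡ 0 mod 17^4.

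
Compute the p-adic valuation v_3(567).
v_3(567) = 4

v_3(n) is the largest exponent k such that 3^k divides n. Factor out: 567 = 3^4 · 7. (Sign doesn't affect v_p.) So v_3(567) = 4.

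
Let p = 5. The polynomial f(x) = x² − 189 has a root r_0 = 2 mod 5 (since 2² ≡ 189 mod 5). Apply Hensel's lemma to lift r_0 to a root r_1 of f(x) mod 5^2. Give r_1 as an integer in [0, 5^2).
r_1 = 17 (mod 25)

Hensel's recurrence: r_{i+1} = r_i − f(r_i)·(f′(r_i))^{-1} mod 5^{i+2}, with f′(x) = 2x. Iterate:
  r_0 = 2 (mod 5)
  r_1 = 17 (mod 25)
Final: r_1 = 17, and one checks f(r_1) ≡ 0 mod 5^2.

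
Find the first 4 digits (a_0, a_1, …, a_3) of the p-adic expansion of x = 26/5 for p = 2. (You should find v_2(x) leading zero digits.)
(a_0, …, a_3) = (0, 1, 0, 0)

v_2(26/5) = 1, so a_0 = ... = a_0 = 0. Factor out: x = 2^1 · u with u = 13/5 a unit in ℤ_2. Expand u iteratively via a_{v+i} = u_i mod 2, u_{i+1} = (u_i − a_{v+i})/2:
  u_0 = 13/5;  a_1 = 1;  u_1 = (u_0 − 1)/2 = 4/5
  u_1 = 4/5;  a_2 = 0;  u_2 = (u_1 − 0)/2 = 2/5
  u_2 = 2/5;  a_3 = 0;  u_3 = (u_2 − 0)/2 = 1/5
Digits: (0, 1, 0, 0).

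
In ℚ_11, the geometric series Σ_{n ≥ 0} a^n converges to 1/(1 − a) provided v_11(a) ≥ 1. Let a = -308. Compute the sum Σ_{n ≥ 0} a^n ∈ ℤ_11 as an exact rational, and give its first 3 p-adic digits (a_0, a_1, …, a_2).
Σ a^n = 1/(1 − a) = 1/309;  first 3 digits = (1, 5, 0)

v_11(a) = 1 ≥ 1, so the series converges in ℤ_11 to 1/(1 − a) = 1/(1 − (-308)) = 1/309. Expand this rational in ℤ_11: compute digits iteratively via d_i = x_i mod 11, x_{i+1} = (x_i − d_i)/11. The first 3 digits are (1, 5, 0).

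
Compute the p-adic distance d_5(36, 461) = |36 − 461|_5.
d_5(36, 461) = 1/25

Step 1 — x − y = 36 − 461 = -425. Step 2 — v_5(-425) = 2 (factor: -425 = −(5^2 · 17); the sign does not affect v_p). Step 3 — |x − y|_5 = 5^{-2} = 1/25.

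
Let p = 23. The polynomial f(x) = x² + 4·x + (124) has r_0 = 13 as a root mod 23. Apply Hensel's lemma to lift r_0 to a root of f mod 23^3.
r_2 = 10846 (mod 12167)

Hensel: r_{i+1} = r_i − f(r_i)·(f′(r_i))^{-1} mod 23^{i+2}, f′(x) = 2x + 4. Iterate:
  r_0 = 13 (mod 23)
  r_1 = 266 (mod 529)
  r_2 = 10846 (mod 12167)
Final: r = 10846 satisfies f(r) ≡ 0 mod 23^3.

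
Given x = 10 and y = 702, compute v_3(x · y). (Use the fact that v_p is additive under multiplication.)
v_3(7020) = 3

v_p(x) = 0 (factor: 10 = 3^0 · 10); v_p(y) = 3 (factor: 702 = 3^3 · 26). Additivity: v_p(xy) = v_p(x) + v_p(y) = 0 + 3 = 3. (Direct check: xy = 7020 = 3^3 · (260).)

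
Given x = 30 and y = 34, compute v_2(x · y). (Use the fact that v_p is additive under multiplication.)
v_2(1020) = 2

v_p(x) = 1 (factor: 30 = 2^1 · 15); v_p(y) = 1 (factor: 34 = 2^1 · 17). Additivity: v_p(xy) = v_p(x) + v_p(y) = 1 + 1 = 2. (Direct check: xy = 1020 = 2^2 · (255).)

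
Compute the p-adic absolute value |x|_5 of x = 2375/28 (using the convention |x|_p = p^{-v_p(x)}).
|2375/28|_5 = 1/125

Step 1 — compute v_5(x) by factoring powers of 5 out of the numerator and denominator: v_5(2375/28) = 3. Step 2 — apply |x|_p = p^{-v_p(x)} = 5^{-3} = 1/125.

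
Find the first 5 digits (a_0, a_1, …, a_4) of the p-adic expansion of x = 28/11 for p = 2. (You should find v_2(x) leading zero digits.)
(a_0, …, a_4) = (0, 0, 1, 0, 1)

v_2(28/11) = 2, so a_0 = ... = a_1 = 0. Factor out: x = 2^2 · u with u = 7/11 a unit in ℤ_2. Expand u iteratively via a_{v+i} = u_i mod 2, u_{i+1} = (u_i − a_{v+i})/2:
  u_0 = 7/11;  a_2 = 1;  u_1 = (u_0 − 1)/2 = -2/11
  u_1 = -2/11;  a_3 = 0;  u_2 = (u_1 − 0)/2 = -1/11
  u_2 = -1/11;  a_4 = 1;  u_3 = (u_2 − 1)/2 = -6/11
Digits: (0, 0, 1, 0, 1).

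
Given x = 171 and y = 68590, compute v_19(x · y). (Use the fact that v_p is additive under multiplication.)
v_19(11728890) = 4

v_p(x) = 1 (factor: 171 = 19^1 · 9); v_p(y) = 3 (factor: 68590 = 19^3 · 10). Additivity: v_p(xy) = v_p(x) + v_p(y) = 1 + 3 = 4. (Direct check: xy = 11728890 = 19^4 · (90).)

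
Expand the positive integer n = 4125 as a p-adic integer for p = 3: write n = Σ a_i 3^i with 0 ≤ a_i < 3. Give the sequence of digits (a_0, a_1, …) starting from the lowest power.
(a_0, a_1, …) = (0, 1, 2, 2, 2, 1, 2, 1)

Repeated division by 3 gives the digits low-to-high: 4125 = 1·3^1 + 2·3^2 + 2·3^3 + 2·3^4 + 1·3^5 + 2·3^6 + 1·3^7. Digit sequence: (0, 1, 2, 2, 2, 1, 2, 1).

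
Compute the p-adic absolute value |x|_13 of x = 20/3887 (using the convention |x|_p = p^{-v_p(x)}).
|20/3887|_13 = 169

Step 1 — compute v_13(x) by factoring powers of 13 out of the numerator and denominator: v_13(20/3887) = -2. Step 2 — apply |x|_p = p^{-v_p(x)} = 13^{2} = 169.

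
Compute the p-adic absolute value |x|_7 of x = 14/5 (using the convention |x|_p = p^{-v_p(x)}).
|14/5|_7 = 1/7

Step 1 — compute v_7(x) by factoring powers of 7 out of the numerator and denominator: v_7(14/5) = 1. Step 2 — apply |x|_p = p^{-v_p(x)} = 7^{-1} = 1/7.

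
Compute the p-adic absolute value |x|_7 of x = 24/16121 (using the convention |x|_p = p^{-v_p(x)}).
|24/16121|_7 = 343

Step 1 — compute v_7(x) by factoring powers of 7 out of the numerator and denominator: v_7(24/16121) = -3. Step 2 — apply |x|_p = p^{-v_p(x)} = 7^{3} = 343.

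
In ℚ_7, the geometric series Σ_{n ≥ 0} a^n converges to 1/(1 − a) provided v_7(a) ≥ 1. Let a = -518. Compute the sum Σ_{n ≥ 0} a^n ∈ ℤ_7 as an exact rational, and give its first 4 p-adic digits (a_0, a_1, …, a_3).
Σ a^n = 1/(1 − a) = 1/519;  first 4 digits = (1, 3, 5, 2)

v_7(a) = 1 ≥ 1, so the series converges in ℤ_7 to 1/(1 − a) = 1/(1 − (-518)) = 1/519. Expand this rational in ℤ_7: compute digits iteratively via d_i = x_i mod 7, x_{i+1} = (x_i − d_i)/7. The first 4 digits are (1, 3, 5, 2).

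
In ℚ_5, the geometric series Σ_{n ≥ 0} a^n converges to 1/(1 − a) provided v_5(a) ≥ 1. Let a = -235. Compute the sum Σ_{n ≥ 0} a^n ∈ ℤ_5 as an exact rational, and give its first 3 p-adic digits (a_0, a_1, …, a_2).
Σ a^n = 1/(1 − a) = 1/236;  first 3 digits = (1, 3, 4)

v_5(a) = 1 ≥ 1, so the series converges in ℤ_5 to 1/(1 − a) = 1/(1 − (-235)) = 1/236. Expand this rational in ℤ_5: compute digits iteratively via d_i = x_i mod 5, x_{i+1} = (x_i − d_i)/5. The first 3 digits are (1, 3, 4).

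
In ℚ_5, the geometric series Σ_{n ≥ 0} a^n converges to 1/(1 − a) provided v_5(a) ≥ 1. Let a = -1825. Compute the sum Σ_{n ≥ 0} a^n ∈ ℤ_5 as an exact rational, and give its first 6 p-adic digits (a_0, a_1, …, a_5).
Σ a^n = 1/(1 − a) = 1/1826;  first 6 digits = (1, 0, 2, 0, 1, 0)

v_5(a) = 2 ≥ 1, so the series converges in ℤ_5 to 1/(1 − a) = 1/(1 − (-1825)) = 1/1826. Expand this rational in ℤ_5: compute digits iteratively via d_i = x_i mod 5, x_{i+1} = (x_i − d_i)/5. The first 6 digits are (1, 0, 2, 0, 1, 0).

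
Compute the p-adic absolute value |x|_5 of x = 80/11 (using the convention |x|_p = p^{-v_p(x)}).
|80/11|_5 = 1/5

Step 1 — compute v_5(x) by factoring powers of 5 out of the numerator and denominator: v_5(80/11) = 1. Step 2 — apply |x|_p = p^{-v_p(x)} = 5^{-1} = 1/5.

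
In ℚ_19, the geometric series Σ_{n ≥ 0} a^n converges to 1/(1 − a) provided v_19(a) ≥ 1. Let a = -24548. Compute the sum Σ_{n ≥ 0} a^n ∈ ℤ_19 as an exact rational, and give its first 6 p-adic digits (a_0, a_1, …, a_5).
Σ a^n = 1/(1 − a) = 1/24549;  first 6 digits = (1, 0, 8, 15, 6, 15)

v_19(a) = 2 ≥ 1, so the series converges in ℤ_19 to 1/(1 − a) = 1/(1 − (-24548)) = 1/24549. Expand this rational in ℤ_19: compute digits iteratively via d_i = x_i mod 19, x_{i+1} = (x_i − d_i)/19. The first 6 digits are (1, 0, 8, 15, 6, 15).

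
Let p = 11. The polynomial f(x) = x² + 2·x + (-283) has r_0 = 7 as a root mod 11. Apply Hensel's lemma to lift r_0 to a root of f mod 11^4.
r_3 = 6222 (mod 14641)

Hensel: r_{i+1} = r_i − f(r_i)·(f′(r_i))^{-1} mod 11^{i+2}, f′(x) = 2x + 2. Iterate:
  r_0 = 7 (mod 11)
  r_1 = 51 (mod 121)
  r_2 = 898 (mod 1331)
  r_3 = 6222 (mod 14641)
Final: r = 6222 satisfies f(r) ≡ 0 mod 11^4.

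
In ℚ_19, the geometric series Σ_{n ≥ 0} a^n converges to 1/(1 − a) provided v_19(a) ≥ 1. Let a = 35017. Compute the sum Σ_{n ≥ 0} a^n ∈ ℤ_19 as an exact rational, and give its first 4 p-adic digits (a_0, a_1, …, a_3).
Σ a^n = 1/(1 − a) = -1/35016;  first 4 digits = (1, 0, 2, 5)

v_19(a) = 2 ≥ 1, so the series converges in ℤ_19 to 1/(1 − a) = 1/(1 − 35017) = -1/35016. Expand this rational in ℤ_19: compute digits iteratively via d_i = x_i mod 19, x_{i+1} = (x_i − d_i)/19. The first 4 digits are (1, 0, 2, 5).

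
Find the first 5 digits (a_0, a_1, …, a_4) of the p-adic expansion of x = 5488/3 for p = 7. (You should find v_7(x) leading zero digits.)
(a_0, …, a_4) = (0, 0, 0, 3, 5)

v_7(5488/3) = 3, so a_0 = ... = a_2 = 0. Factor out: x = 7^3 · u with u = 16/3 a unit in ℤ_7. Expand u iteratively via a_{v+i} = u_i mod 7, u_{i+1} = (u_i − a_{v+i})/7:
  u_0 = 16/3;  a_3 = 3;  u_1 = (u_0 − 3)/7 = 1/3
  u_1 = 1/3;  a_4 = 5;  u_2 = (u_1 − 5)/7 = -2/3
Digits: (0, 0, 0, 3, 5).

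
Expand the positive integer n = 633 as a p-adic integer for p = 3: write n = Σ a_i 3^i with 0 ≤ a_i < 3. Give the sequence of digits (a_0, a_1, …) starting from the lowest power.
(a_0, a_1, …) = (0, 1, 1, 2, 1, 2)

Repeated division by 3 gives the digits low-to-high: 633 = 1·3^1 + 1·3^2 + 2·3^3 + 1·3^4 + 2·3^5. Digit sequence: (0, 1, 1, 2, 1, 2).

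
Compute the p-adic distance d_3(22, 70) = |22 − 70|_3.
d_3(22, 70) = 1/3

Step 1 — x − y = 22 − 70 = -48. Step 2 — v_3(-48) = 1 (factor: -48 = −(3^1 · 16); the sign does not affect v_p). Step 3 — |x − y|_3 = 3^{-1} = 1/3.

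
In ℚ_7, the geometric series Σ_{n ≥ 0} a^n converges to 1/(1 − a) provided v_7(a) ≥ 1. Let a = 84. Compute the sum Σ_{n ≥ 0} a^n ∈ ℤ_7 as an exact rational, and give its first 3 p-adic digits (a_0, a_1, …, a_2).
Σ a^n = 1/(1 − a) = -1/83;  first 3 digits = (1, 5, 5)

v_7(a) = 1 ≥ 1, so the series converges in ℤ_7 to 1/(1 − a) = 1/(1 − 84) = -1/83. Expand this rational in ℤ_7: compute digits iteratively via d_i = x_i mod 7, x_{i+1} = (x_i − d_i)/7. The first 3 digits are (1, 5, 5).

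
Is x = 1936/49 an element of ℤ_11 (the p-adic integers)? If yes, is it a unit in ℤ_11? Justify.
x ∈ ℤ_11 but not a unit; v_11(x) = 2 > 0

ℤ_11 = {x ∈ ℚ_11 : v_11(x) ≥ 0} and ℤ_11^× = {x ∈ ℤ_11 : v_11(x) = 0}. Here v_11(1936/49) = v_11(num) − v_11(den) = 2; compare against these criteria.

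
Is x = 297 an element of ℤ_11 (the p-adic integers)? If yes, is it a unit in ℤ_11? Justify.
x ∈ ℤ_11 but not a unit; v_11(x) = 1 > 0

ℤ_11 = {x ∈ ℚ_11 : v_11(x) ≥ 0} and ℤ_11^× = {x ∈ ℤ_11 : v_11(x) = 0}. Here v_11(297) = v_11(num) − v_11(den) = 1; compare against these criteria.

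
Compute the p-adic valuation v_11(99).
v_11(99) = 1

v_11(n) is the largest exponent k such that 11^k divides n. Factor out: 99 = 11^1 · 9. (Sign doesn't affect v_p.) So v_11(99) = 1.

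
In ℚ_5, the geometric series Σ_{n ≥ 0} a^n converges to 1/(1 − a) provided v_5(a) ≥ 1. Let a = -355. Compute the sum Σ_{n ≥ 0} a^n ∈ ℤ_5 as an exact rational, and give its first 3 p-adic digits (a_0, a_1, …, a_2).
Σ a^n = 1/(1 − a) = 1/356;  first 3 digits = (1, 4, 1)

v_5(a) = 1 ≥ 1, so the series converges in ℤ_5 to 1/(1 − a) = 1/(1 − (-355)) = 1/356. Expand this rational in ℤ_5: compute digits iteratively via d_i = x_i mod 5, x_{i+1} = (x_i − d_i)/5. The first 3 digits are (1, 4, 1).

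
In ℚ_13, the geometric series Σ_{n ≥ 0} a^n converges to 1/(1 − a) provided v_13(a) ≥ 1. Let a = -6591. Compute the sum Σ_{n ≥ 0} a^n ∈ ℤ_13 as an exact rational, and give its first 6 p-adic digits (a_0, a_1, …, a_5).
Σ a^n = 1/(1 − a) = 1/6592;  first 6 digits = (1, 0, 0, 10, 12, 12)

v_13(a) = 3 ≥ 1, so the series converges in ℤ_13 to 1/(1 − a) = 1/(1 − (-6591)) = 1/6592. Expand this rational in ℤ_13: compute digits iteratively via d_i = x_i mod 13, x_{i+1} = (x_i − d_i)/13. The first 6 digits are (1, 0, 0, 10, 12, 12).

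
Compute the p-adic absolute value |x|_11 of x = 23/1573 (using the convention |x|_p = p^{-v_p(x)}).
|23/1573|_11 = 121

Step 1 — compute v_11(x) by factoring powers of 11 out of the numerator and denominator: v_11(23/1573) = -2. Step 2 — apply |x|_p = p^{-v_p(x)} = 11^{2} = 121.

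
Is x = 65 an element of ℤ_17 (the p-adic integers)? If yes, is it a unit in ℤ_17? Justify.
x ∈ ℤ_17^× (unit); v_17(x) = 0

ℤ_17 = {x ∈ ℚ_17 : v_17(x) ≥ 0} and ℤ_17^× = {x ∈ ℤ_17 : v_17(x) = 0}. Here v_17(65) = v_17(num) − v_17(den) = 0; compare against these criteria.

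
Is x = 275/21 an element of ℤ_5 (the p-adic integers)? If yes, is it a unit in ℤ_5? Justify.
x ∈ ℤ_5 but not a unit; v_5(x) = 2 > 0

ℤ_5 = {x ∈ ℚ_5 : v_5(x) ≥ 0} and ℤ_5^× = {x ∈ ℤ_5 : v_5(x) = 0}. Here v_5(275/21) = v_5(num) − v_5(den) = 2; compare against these criteria.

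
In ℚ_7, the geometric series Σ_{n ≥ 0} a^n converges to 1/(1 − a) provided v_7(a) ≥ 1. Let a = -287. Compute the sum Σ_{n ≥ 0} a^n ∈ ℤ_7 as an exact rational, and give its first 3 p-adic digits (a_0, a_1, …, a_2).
Σ a^n = 1/(1 − a) = 1/288;  first 3 digits = (1, 1, 2)

v_7(a) = 1 ≥ 1, so the series converges in ℤ_7 to 1/(1 − a) = 1/(1 − (-287)) = 1/288. Expand this rational in ℤ_7: compute digits iteratively via d_i = x_i mod 7, x_{i+1} = (x_i − d_i)/7. The first 3 digits are (1, 1, 2).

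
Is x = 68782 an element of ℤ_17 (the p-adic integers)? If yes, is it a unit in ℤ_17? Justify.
x ∈ ℤ_17 but not a unit; v_17(x) = 3 > 0

ℤ_17 = {x ∈ ℚ_17 : v_17(x) ≥ 0} and ℤ_17^× = {x ∈ ℤ_17 : v_17(x) = 0}. Here v_17(68782) = v_17(num) − v_17(den) = 3; compare against these criteria.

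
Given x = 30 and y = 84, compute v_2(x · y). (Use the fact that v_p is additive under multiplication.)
v_2(2520) = 3

v_p(x) = 1 (factor: 30 = 2^1 · 15); v_p(y) = 2 (factor: 84 = 2^2 · 21). Additivity: v_p(xy) = v_p(x) + v_p(y) = 1 + 2 = 3. (Direct check: xy = 2520 = 2^3 · (315).)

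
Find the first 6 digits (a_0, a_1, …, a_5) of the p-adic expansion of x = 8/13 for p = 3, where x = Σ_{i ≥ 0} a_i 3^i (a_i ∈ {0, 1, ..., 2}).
(a_0, …, a_5) = (2, 0, 1, 1, 0, 1)

v_3(8/13) = 0 (numerator and denominator both coprime to 3), so x ∈ ℤ_3^×. Compute digits iteratively via a_i = x_i mod 3, x_{i+1} = (x_i − a_i)/3, with x_0 = x:
  x_0 = 8/13;  a_0 = 2;  x_1 = (x_0 − 2)/3 = -6/13
  x_1 = -6/13;  a_1 = 0;  x_2 = (x_1 − 0)/3 = -2/13
  x_2 = -2/13;  a_2 = 1;  x_3 = (x_2 − 1)/3 = -5/13
  x_3 = -5/13;  a_3 = 1;  x_4 = (x_3 − 1)/3 = -6/13
  x_4 = -6/13;  a_4 = 0;  x_5 = (x_4 − 0)/3 = -2/13
  x_5 = -2/13;  a_5 = 1;  x_6 = (x_5 − 1)/3 = -5/13
Digits: (2, 0, 1, 1, 0, 1).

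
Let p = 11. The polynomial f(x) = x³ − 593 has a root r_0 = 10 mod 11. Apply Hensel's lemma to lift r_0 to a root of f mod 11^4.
r_3 = 4795 (mod 14641)

Hensel: r_{i+1} = r_i − f(r_i)/f′(r_i) mod 11^{i+2}, where f′(x) = 3x². Iterate:
  r_0 = 10 (mod 11)
  r_1 = 76 (mod 121)
  r_2 = 802 (mod 1331)
  r_3 = 4795 (mod 14641)
Final: r = 4795 with f(r) ≡ 0 mod 11^4.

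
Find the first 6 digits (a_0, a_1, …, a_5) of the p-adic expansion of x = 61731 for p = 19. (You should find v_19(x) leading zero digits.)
(a_0, …, a_5) = (0, 0, 0, 9, 0, 0)

v_19(61731) = 3, so a_0 = ... = a_2 = 0. Factor out: x = 19^3 · u with u = 9 a unit in ℤ_19. Expand u iteratively via a_{v+i} = u_i mod 19, u_{i+1} = (u_i − a_{v+i})/19:
  u_0 = 9;  a_3 = 9;  u_1 = (u_0 − 9)/19 = 0
  u_1 = 0;  a_4 = 0;  u_2 = (u_1 − 0)/19 = 0
  u_2 = 0;  a_5 = 0;  u_3 = (u_2 − 0)/19 = 0
Digits: (0, 0, 0, 9, 0, 0).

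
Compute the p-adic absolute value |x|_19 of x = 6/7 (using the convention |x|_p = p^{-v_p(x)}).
|6/7|_19 = 1

Step 1 — compute v_19(x) by factoring powers of 19 out of the numerator and denominator: v_19(6/7) = 0. Step 2 — apply |x|_p = p^{-v_p(x)} = 19^{0} = 1.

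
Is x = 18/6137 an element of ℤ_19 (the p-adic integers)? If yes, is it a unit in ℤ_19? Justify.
x ∉ ℤ_19 (v_19(x) = -2 < 0)

ℤ_19 = {x ∈ ℚ_19 : v_19(x) ≥ 0} and ℤ_19^× = {x ∈ ℤ_19 : v_19(x) = 0}. Here v_19(18/6137) = v_19(num) − v_19(den) = -2; compare against these criteria.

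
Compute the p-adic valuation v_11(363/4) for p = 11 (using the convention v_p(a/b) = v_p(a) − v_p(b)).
v_11(363/4) = 2

Factor powers of 11 from the numerator and denominator of the reduced fraction: 363 = 11^2 · 3 and 4 = 11^0 · 4. Apply v_p(a/b) = v_p(a) − v_p(b): v_11(363/4) = 2 − 0 = 2.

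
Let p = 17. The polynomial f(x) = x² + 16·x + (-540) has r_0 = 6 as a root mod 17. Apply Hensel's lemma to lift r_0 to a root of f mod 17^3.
r_2 = 1961 (mod 4913)

Hensel: r_{i+1} = r_i − f(r_i)·(f′(r_i))^{-1} mod 17^{i+2}, f′(x) = 2x + 16. Iterate:
  r_0 = 6 (mod 17)
  r_1 = 227 (mod 289)
  r_2 = 1961 (mod 4913)
Final: r = 1961 satisfies f(r) ≡ 0 mod 17^3.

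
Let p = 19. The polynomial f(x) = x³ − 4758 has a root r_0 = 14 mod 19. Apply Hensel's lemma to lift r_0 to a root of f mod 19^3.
r_2 = 1610 (mod 6859)

Hensel: r_{i+1} = r_i − f(r_i)/f′(r_i) mod 19^{i+2}, where f′(x) = 3x². Iterate:
  r_0 = 14 (mod 19)
  r_1 = 166 (mod 361)
  r_2 = 1610 (mod 6859)
Final: r = 1610 with f(r) ≡ 0 mod 19^3.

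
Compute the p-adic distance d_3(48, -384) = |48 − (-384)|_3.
d_3(48, -384) = 1/27

Step 1 — x − y = 48 − (-384) = 432. Step 2 — v_3(432) = 3 (factor: 432 = (3^3 · 16); the sign does not affect v_p). Step 3 — |x − y|_3 = 3^{-3} = 1/27.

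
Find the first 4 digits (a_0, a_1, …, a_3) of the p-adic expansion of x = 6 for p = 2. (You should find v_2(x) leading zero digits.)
(a_0, …, a_3) = (0, 1, 1, 0)

v_2(6) = 1, so a_0 = ... = a_0 = 0. Factor out: x = 2^1 · u with u = 3 a unit in ℤ_2. Expand u iteratively via a_{v+i} = u_i mod 2, u_{i+1} = (u_i − a_{v+i})/2:
  u_0 = 3;  a_1 = 1;  u_1 = (u_0 − 1)/2 = 1
  u_1 = 1;  a_2 = 1;  u_2 = (u_1 − 1)/2 = 0
  u_2 = 0;  a_3 = 0;  u_3 = (u_2 − 0)/2 = 0
Digits: (0, 1, 1, 0).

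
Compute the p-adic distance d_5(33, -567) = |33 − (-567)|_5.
d_5(33, -567) = 1/25

Step 1 — x − y = 33 − (-567) = 600. Step 2 — v_5(600) = 2 (factor: 600 = (5^2 · 24); the sign does not affect v_p). Step 3 — |x − y|_5 = 5^{-2} = 1/25.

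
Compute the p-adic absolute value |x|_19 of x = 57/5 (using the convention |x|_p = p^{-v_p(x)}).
|57/5|_19 = 1/19

Step 1 — compute v_19(x) by factoring powers of 19 out of the numerator and denominator: v_19(57/5) = 1. Step 2 — apply |x|_p = p^{-v_p(x)} = 19^{-1} = 1/19.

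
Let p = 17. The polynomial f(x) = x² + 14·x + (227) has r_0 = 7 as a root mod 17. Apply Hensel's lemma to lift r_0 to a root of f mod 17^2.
r_1 = 262 (mod 289)

Hensel: r_{i+1} = r_i − f(r_i)·(f′(r_i))^{-1} mod 17^{i+2}, f′(x) = 2x + 14. Iterate:
  r_0 = 7 (mod 17)
  r_1 = 262 (mod 289)
Final: r = 262 satisfies f(r) ≡ 0 mod 17^2.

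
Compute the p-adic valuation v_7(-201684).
v_7(-201684) = 5

v_7(n) is the largest exponent k such that 7^k divides n. Factor out: -201684 = -7^5 · 12. (Sign doesn't affect v_p.) So v_7(-201684) = 5.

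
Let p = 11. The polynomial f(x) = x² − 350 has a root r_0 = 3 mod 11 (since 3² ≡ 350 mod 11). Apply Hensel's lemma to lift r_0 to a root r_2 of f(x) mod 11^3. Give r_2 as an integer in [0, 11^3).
r_2 = 1290 (mod 1331)

Hensel's recurrence: r_{i+1} = r_i − f(r_i)·(f′(r_i))^{-1} mod 11^{i+2}, with f′(x) = 2x. Iterate:
  r_0 = 3 (mod 11)
  r_1 = 80 (mod 121)
  r_2 = 1290 (mod 1331)
Final: r_2 = 1290, and one checks f(r_2) ≡ 0 mod 11^3.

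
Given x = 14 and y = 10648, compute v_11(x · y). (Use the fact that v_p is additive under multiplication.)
v_11(149072) = 3

v_p(x) = 0 (factor: 14 = 11^0 · 14); v_p(y) = 3 (factor: 10648 = 11^3 · 8). Additivity: v_p(xy) = v_p(x) + v_p(y) = 0 + 3 = 3. (Direct check: xy = 149072 = 11^3 · (112).)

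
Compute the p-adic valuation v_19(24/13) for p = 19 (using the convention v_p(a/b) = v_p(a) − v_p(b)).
v_19(24/13) = 0

Factor powers of 19 from the numerator and denominator of the reduced fraction: 24 = 19^0 · 24 and 13 = 19^0 · 13. Apply v_p(a/b) = v_p(a) − v_p(b): v_19(24/13) = 0 − 0 = 0.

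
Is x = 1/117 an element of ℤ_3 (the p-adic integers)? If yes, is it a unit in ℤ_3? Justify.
x ∉ ℤ_3 (v_3(x) = -2 < 0)

ℤ_3 = {x ∈ ℚ_3 : v_3(x) ≥ 0} and ℤ_3^× = {x ∈ ℤ_3 : v_3(x) = 0}. Here v_3(1/117) = v_3(num) − v_3(den) = -2; compare against these criteria.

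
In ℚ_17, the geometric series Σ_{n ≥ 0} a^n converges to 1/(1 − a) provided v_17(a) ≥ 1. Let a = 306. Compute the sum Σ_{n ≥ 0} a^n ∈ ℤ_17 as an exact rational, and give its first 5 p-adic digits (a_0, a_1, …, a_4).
Σ a^n = 1/(1 − a) = -1/305;  first 5 digits = (1, 1, 2, 3, 5)

v_17(a) = 1 ≥ 1, so the series converges in ℤ_17 to 1/(1 − a) = 1/(1 − 306) = -1/305. Expand this rational in ℤ_17: compute digits iteratively via d_i = x_i mod 17, x_{i+1} = (x_i − d_i)/17. The first 5 digits are (1, 1, 2, 3, 5).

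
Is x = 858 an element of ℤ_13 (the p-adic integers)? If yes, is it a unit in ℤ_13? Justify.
x ∈ ℤ_13 but not a unit; v_13(x) = 1 > 0

ℤ_13 = {x ∈ ℚ_13 : v_13(x) ≥ 0} and ℤ_13^× = {x ∈ ℤ_13 : v_13(x) = 0}. Here v_13(858) = v_13(num) − v_13(den) = 1; compare against these criteria.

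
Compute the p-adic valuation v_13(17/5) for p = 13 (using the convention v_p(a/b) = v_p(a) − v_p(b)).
v_13(17/5) = 0

Factor powers of 13 from the numerator and denominator of the reduced fraction: 17 = 13^0 · 17 and 5 = 13^0 · 5. Apply v_p(a/b) = v_p(a) − v_p(b): v_13(17/5) = 0 − 0 = 0.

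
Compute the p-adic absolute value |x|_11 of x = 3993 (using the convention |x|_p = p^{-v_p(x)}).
|3993|_11 = 1/1331

Step 1 — compute v_11(x) by factoring powers of 11 out of the numerator and denominator: v_11(3993) = 3. Step 2 — apply |x|_p = p^{-v_p(x)} = 11^{-3} = 1/1331.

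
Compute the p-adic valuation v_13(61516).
v_13(61516) = 3

v_13(n) is the largest exponent k such that 13^k divides n. Factor out: 61516 = 13^3 · 28. (Sign doesn't affect v_p.) So v_13(61516) = 3.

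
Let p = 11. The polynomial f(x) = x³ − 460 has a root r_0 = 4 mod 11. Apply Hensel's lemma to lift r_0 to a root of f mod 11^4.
r_3 = 1555 (mod 14641)

Hensel: r_{i+1} = r_i − f(r_i)/f′(r_i) mod 11^{i+2}, where f′(x) = 3x². Iterate:
  r_0 = 4 (mod 11)
  r_1 = 103 (mod 121)
  r_2 = 224 (mod 1331)
  r_3 = 1555 (mod 14641)
Final: r = 1555 with f(r) ≡ 0 mod 11^4.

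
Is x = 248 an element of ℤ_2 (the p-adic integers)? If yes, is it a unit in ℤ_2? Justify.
x ∈ ℤ_2 but not a unit; v_2(x) = 3 > 0

ℤ_2 = {x ∈ ℚ_2 : v_2(x) ≥ 0} and ℤ_2^× = {x ∈ ℤ_2 : v_2(x) = 0}. Here v_2(248) = v_2(num) − v_2(den) = 3; compare against these criteria.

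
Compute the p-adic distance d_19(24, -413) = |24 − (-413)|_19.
d_19(24, -413) = 1/19

Step 1 — x − y = 24 − (-413) = 437. Step 2 — v_19(437) = 1 (factor: 437 = (19^1 · 23); the sign does not affect v_p). Step 3 — |x − y|_19 = 19^{-1} = 1/19.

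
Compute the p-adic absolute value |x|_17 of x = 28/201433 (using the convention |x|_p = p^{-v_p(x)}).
|28/201433|_17 = 4913

Step 1 — compute v_17(x) by factoring powers of 17 out of the numerator and denominator: v_17(28/201433) = -3. Step 2 — apply |x|_p = p^{-v_p(x)} = 17^{3} = 4913.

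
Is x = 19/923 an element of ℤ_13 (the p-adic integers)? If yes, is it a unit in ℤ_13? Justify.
x ∉ ℤ_13 (v_13(x) = -1 < 0)

ℤ_13 = {x ∈ ℚ_13 : v_13(x) ≥ 0} and ℤ_13^× = {x ∈ ℤ_13 : v_13(x) = 0}. Here v_13(19/923) = v_13(num) − v_13(den) = -1; compare against these criteria.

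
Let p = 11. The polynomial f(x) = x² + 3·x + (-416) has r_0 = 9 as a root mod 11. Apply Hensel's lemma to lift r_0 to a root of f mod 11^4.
r_3 = 2605 (mod 14641)

Hensel: r_{i+1} = r_i − f(r_i)·(f′(r_i))^{-1} mod 11^{i+2}, f′(x) = 2x + 3. Iterate:
  r_0 = 9 (mod 11)
  r_1 = 64 (mod 121)
  r_2 = 1274 (mod 1331)
  r_3 = 2605 (mod 14641)
Final: r = 2605 satisfies f(r) ≡ 0 mod 11^4.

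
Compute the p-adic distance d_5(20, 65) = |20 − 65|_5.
d_5(20, 65) = 1/5

Step 1 — x − y = 20 − 65 = -45. Step 2 — v_5(-45) = 1 (factor: -45 = −(5^1 · 9); the sign does not affect v_p). Step 3 — |x − y|_5 = 5^{-1} = 1/5.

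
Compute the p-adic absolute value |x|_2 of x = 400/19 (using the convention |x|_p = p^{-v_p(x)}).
|400/19|_2 = 1/16

Step 1 — compute v_2(x) by factoring powers of 2 out of the numerator and denominator: v_2(400/19) = 4. Step 2 — apply |x|_p = p^{-v_p(x)} = 2^{-4} = 1/16.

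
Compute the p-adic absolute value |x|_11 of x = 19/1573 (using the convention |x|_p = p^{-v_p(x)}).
|19/1573|_11 = 121

Step 1 — compute v_11(x) by factoring powers of 11 out of the numerator and denominator: v_11(19/1573) = -2. Step 2 — apply |x|_p = p^{-v_p(x)} = 11^{2} = 121.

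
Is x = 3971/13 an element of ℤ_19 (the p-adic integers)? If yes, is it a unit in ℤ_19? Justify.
x ∈ ℤ_19 but not a unit; v_19(x) = 2 > 0

ℤ_19 = {x ∈ ℚ_19 : v_19(x) ≥ 0} and ℤ_19^× = {x ∈ ℤ_19 : v_19(x) = 0}. Here v_19(3971/13) = v_19(num) − v_19(den) = 2; compare against these criteria.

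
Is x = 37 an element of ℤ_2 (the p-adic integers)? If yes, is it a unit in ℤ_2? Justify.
x ∈ ℤ_2^× (unit); v_2(x) = 0

ℤ_2 = {x ∈ ℚ_2 : v_2(x) ≥ 0} and ℤ_2^× = {x ∈ ℤ_2 : v_2(x) = 0}. Here v_2(37) = v_2(num) − v_2(den) = 0; compare against these criteria.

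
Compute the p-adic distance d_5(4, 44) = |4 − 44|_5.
d_5(4, 44) = 1/5

Step 1 — x − y = 4 − 44 = -40. Step 2 — v_5(-40) = 1 (factor: -40 = −(5^1 · 8); the sign does not affect v_p). Step 3 — |x − y|_5 = 5^{-1} = 1/5.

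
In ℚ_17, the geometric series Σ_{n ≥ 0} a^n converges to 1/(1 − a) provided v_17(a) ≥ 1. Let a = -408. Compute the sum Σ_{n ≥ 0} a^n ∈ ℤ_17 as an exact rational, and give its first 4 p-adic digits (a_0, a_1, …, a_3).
Σ a^n = 1/(1 − a) = 1/409;  first 4 digits = (1, 10, 13, 13)

v_17(a) = 1 ≥ 1, so the series converges in ℤ_17 to 1/(1 − a) = 1/(1 − (-408)) = 1/409. Expand this rational in ℤ_17: compute digits iteratively via d_i = x_i mod 17, x_{i+1} = (x_i − d_i)/17. The first 4 digits are (1, 10, 13, 13).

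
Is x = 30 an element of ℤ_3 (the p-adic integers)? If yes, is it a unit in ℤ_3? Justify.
x ∈ ℤ_3 but not a unit; v_3(x) = 1 > 0

ℤ_3 = {x ∈ ℚ_3 : v_3(x) ≥ 0} and ℤ_3^× = {x ∈ ℤ_3 : v_3(x) = 0}. Here v_3(30) = v_3(num) − v_3(den) = 1; compare against these criteria.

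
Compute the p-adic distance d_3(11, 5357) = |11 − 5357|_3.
d_3(11, 5357) = 1/243

Step 1 — x − y = 11 − 5357 = -5346. Step 2 — v_3(-5346) = 5 (factor: -5346 = −(3^5 · 22); the sign does not affect v_p). Step 3 — |x − y|_3 = 3^{-5} = 1/243.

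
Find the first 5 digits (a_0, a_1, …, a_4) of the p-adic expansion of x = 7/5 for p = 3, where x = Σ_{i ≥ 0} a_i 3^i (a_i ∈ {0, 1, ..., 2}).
(a_0, …, a_4) = (2, 1, 2, 1, 0)

v_3(7/5) = 0 (numerator and denominator both coprime to 3), so x ∈ ℤ_3^×. Compute digits iteratively via a_i = x_i mod 3, x_{i+1} = (x_i − a_i)/3, with x_0 = x:
  x_0 = 7/5;  a_0 = 2;  x_1 = (x_0 − 2)/3 = -1/5
  x_1 = -1/5;  a_1 = 1;  x_2 = (x_1 − 1)/3 = -2/5
  x_2 = -2/5;  a_2 = 2;  x_3 = (x_2 − 2)/3 = -4/5
  x_3 = -4/5;  a_3 = 1;  x_4 = (x_3 − 1)/3 = -3/5
  x_4 = -3/5;  a_4 = 0;  x_5 = (x_4 − 0)/3 = -1/5
Digits: (2, 1, 2, 1, 0).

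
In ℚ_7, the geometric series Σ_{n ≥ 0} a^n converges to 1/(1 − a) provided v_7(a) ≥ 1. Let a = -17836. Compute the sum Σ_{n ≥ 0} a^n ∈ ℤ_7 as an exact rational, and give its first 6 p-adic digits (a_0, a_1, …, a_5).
Σ a^n = 1/(1 − a) = 1/17837;  first 6 digits = (1, 0, 0, 4, 6, 5)

v_7(a) = 3 ≥ 1, so the series converges in ℤ_7 to 1/(1 − a) = 1/(1 − (-17836)) = 1/17837. Expand this rational in ℤ_7: compute digits iteratively via d_i = x_i mod 7, x_{i+1} = (x_i − d_i)/7. The first 6 digits are (1, 0, 0, 4, 6, 5).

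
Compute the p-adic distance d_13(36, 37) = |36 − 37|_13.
d_13(36, 37) = 1

Step 1 — x − y = 36 − 37 = -1. Step 2 — v_13(-1) = 0 (factor: -1 = −(13^0 · 1); the sign does not affect v_p). Step 3 — |x − y|_13 = 13^{0} = 1.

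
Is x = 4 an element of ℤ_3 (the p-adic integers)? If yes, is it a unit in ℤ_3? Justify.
x ∈ ℤ_3^× (unit); v_3(x) = 0

ℤ_3 = {x ∈ ℚ_3 : v_3(x) ≥ 0} and ℤ_3^× = {x ∈ ℤ_3 : v_3(x) = 0}. Here v_3(4) = v_3(num) − v_3(den) = 0; compare against these criteria.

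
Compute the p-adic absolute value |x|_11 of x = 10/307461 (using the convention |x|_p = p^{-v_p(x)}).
|10/307461|_11 = 14641

Step 1 — compute v_11(x) by factoring powers of 11 out of the numerator and denominator: v_11(10/307461) = -4. Step 2 — apply |x|_p = p^{-v_p(x)} = 11^{4} = 14641.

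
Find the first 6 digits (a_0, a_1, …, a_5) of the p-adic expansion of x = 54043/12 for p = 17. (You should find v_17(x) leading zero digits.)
(a_0, …, a_5) = (0, 0, 0, 8, 1, 7)

v_17(54043/12) = 3, so a_0 = ... = a_2 = 0. Factor out: x = 17^3 · u with u = 11/12 a unit in ℤ_17. Expand u iteratively via a_{v+i} = u_i mod 17, u_{i+1} = (u_i − a_{v+i})/17:
  u_0 = 11/12;  a_3 = 8;  u_1 = (u_0 − 8)/17 = -5/12
  u_1 = -5/12;  a_4 = 1;  u_2 = (u_1 − 1)/17 = -1/12
  u_2 = -1/12;  a_5 = 7;  u_3 = (u_2 − 7)/17 = -5/12
Digits: (0, 0, 0, 8, 1, 7).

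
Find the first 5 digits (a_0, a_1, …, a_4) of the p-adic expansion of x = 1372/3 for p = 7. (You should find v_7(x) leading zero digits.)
(a_0, …, a_4) = (0, 0, 0, 6, 4)

v_7(1372/3) = 3, so a_0 = ... = a_2 = 0. Factor out: x = 7^3 · u with u = 4/3 a unit in ℤ_7. Expand u iteratively via a_{v+i} = u_i mod 7, u_{i+1} = (u_i − a_{v+i})/7:
  u_0 = 4/3;  a_3 = 6;  u_1 = (u_0 − 6)/7 = -2/3
  u_1 = -2/3;  a_4 = 4;  u_2 = (u_1 − 4)/7 = -2/3
Digits: (0, 0, 0, 6, 4).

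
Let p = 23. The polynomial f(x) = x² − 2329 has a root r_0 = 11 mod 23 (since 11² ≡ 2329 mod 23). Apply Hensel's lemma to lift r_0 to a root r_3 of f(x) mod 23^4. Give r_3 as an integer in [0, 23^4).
r_3 = 162322 (mod 279841)

Hensel's recurrence: r_{i+1} = r_i − f(r_i)·(f′(r_i))^{-1} mod 23^{i+2}, with f′(x) = 2x. Iterate:
  r_0 = 11 (mod 23)
  r_1 = 448 (mod 529)
  r_2 = 4151 (mod 12167)
  r_3 = 162322 (mod 279841)
Final: r_3 = 162322, and one checks f(r_3) ≡ 0 mod 23^4.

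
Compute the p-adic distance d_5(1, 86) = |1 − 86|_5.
d_5(1, 86) = 1/5

Step 1 — x − y = 1 − 86 = -85. Step 2 — v_5(-85) = 1 (factor: -85 = −(5^1 · 17); the sign does not affect v_p). Step 3 — |x − y|_5 = 5^{-1} = 1/5.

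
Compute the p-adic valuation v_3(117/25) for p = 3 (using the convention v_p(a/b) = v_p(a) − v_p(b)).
v_3(117/25) = 2

Factor powers of 3 from the numerator and denominator of the reduced fraction: 117 = 3^2 · 13 and 25 = 3^0 · 25. Apply v_p(a/b) = v_p(a) − v_p(b): v_3(117/25) = 2 − 0 = 2.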